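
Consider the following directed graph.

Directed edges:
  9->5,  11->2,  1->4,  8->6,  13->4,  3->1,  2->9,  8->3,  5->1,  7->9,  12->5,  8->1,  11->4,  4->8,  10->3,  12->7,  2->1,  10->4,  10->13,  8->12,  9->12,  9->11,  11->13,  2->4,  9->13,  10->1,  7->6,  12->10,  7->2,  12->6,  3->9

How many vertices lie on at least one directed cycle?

A vertex is on a directed cycle iff it belongs to a strongly connected component of size ≥ 2 (or has a self-loop).
The vertices on cycles are {1, 2, 3, 4, 5, 7, 8, 9, 10, 11, 12, 13} — 12 in total.

12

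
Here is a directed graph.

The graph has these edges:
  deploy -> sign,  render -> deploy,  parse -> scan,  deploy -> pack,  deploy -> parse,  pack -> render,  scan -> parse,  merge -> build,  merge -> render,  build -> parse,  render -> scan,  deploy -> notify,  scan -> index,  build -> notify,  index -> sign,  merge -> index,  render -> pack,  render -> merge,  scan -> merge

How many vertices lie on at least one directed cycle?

A vertex is on a directed cycle iff it belongs to a strongly connected component of size ≥ 2 (or has a self-loop).
The vertices on cycles are {pack, scan, build, merge, parse, deploy, render} — 7 in total.

7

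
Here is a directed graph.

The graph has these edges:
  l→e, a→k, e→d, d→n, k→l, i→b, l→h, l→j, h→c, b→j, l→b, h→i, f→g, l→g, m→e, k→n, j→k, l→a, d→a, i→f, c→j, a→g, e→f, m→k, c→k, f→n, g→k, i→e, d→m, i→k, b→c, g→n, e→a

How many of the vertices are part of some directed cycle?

A vertex is on a directed cycle iff it belongs to a strongly connected component of size ≥ 2 (or has a self-loop).
The vertices on cycles are {a, b, c, d, e, f, g, h, i, j, k, l, m} — 13 in total.

13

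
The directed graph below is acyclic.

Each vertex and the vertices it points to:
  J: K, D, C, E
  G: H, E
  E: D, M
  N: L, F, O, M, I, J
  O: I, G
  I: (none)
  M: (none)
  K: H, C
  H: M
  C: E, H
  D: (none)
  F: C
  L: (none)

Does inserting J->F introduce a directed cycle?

Adding J→F creates a cycle iff F can already reach J.
Explore from F: no path reaches J. The graph stays acyclic.

No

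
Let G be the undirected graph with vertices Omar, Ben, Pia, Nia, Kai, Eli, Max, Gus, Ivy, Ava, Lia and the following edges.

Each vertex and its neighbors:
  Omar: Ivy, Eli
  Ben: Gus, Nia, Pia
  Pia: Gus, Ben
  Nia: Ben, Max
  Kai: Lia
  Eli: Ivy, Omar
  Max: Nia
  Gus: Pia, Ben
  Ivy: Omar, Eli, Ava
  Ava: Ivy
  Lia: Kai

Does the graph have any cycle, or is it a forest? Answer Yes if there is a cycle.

Yes

DFS, tracking each vertex's parent; an edge to a visited non-parent vertex closes a cycle.
Start from Omar:
visit Omar (parent –)
  visit Ivy (parent Omar)
    Ivy–Omar: parent, skip
    visit Eli (parent Ivy)
      Eli–Ivy: parent, skip
      Eli–Omar: Omar visited and ≠ parent → cycle
Cycle: Omar – Ivy – Eli – Omar.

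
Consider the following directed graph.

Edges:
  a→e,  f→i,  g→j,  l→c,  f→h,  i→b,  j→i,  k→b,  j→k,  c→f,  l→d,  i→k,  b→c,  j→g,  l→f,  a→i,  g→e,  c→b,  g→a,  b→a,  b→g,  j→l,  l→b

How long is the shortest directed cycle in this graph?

2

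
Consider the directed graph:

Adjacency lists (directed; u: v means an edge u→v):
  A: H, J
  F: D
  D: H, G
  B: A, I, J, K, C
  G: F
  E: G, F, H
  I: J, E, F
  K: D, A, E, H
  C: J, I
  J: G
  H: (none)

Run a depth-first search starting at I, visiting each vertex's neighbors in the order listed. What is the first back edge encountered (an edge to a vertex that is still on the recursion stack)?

D→G

DFS from I (visiting each vertex's neighbors in the order listed); mark gray on enter, black on exit:
I gray
  J gray
    G gray
      F gray
        D gray
          H gray
          H black
          D→G: G is gray → back edge
First back edge: D → G.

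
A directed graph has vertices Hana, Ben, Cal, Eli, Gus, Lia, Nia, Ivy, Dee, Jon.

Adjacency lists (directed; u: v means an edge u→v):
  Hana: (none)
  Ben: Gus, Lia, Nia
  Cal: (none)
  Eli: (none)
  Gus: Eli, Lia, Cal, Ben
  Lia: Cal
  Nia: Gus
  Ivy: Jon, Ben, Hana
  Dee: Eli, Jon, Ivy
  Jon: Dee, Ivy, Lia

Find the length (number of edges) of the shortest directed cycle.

For each vertex v, BFS finds the shortest path from v back to v.
The shortest such closed walk is Dee → Jon → Dee, length 2.

2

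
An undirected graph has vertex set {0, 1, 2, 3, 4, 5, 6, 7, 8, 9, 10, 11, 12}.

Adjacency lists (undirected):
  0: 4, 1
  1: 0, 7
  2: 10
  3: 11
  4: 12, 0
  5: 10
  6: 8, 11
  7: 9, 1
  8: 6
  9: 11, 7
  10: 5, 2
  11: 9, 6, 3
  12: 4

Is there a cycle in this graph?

No

DFS, tracking each vertex's parent; an edge to a visited non-parent vertex closes a cycle.
Start from 0:
visit 0 (parent –)
  visit 4 (parent 0)
    visit 12 (parent 4)
      12–4: parent, skip
    4–0: parent, skip
  visit 1 (parent 0)
    1–0: parent, skip
    visit 7 (parent 1)
      visit 9 (parent 7)
        visit 11 (parent 9)
          11–9: parent, skip
          visit 6 (parent 11)
            visit 8 (parent 6)
              8–6: parent, skip
            6–11: parent, skip
          visit 3 (parent 11)
            3–11: parent, skip
        9–7: parent, skip
      7–1: parent, skip
visit 2 (parent –)
  visit 10 (parent 2)
    visit 5 (parent 10)
      5–10: parent, skip
    10–2: parent, skip
No non-parent visited neighbor found — the graph is a forest.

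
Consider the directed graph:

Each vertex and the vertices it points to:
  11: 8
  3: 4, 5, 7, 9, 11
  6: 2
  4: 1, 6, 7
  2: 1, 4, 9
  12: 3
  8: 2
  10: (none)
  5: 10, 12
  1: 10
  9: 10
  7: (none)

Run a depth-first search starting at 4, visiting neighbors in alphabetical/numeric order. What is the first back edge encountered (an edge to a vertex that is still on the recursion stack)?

2->4

DFS from 4 (visiting neighbors in alphabetical/numeric order); mark gray on enter, black on exit:
4 gray
  1 gray
    10 gray
    10 black
  1 black
  6 gray
    2 gray
      2→1: 1 black — skip
      2→4: 4 is gray → back edge
First back edge: 2 → 4.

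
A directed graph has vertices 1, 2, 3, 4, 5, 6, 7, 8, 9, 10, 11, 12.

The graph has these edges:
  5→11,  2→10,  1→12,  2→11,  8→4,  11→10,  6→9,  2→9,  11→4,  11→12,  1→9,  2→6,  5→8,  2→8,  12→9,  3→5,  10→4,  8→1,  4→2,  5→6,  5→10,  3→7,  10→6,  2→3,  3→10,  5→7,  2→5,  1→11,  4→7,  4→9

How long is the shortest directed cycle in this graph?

For each vertex v, BFS finds the shortest path from v back to v.
The shortest such closed walk is 2 → 8 → 4 → 2, length 3.

3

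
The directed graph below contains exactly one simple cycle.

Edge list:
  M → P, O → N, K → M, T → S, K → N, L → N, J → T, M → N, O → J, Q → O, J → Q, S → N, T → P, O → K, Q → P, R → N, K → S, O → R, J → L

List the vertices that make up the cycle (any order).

J, O, Q

DFS with gray/black marking from O:
O gray
  R gray
    N gray
    N black
  R black
  K gray
    S gray
      S→N: N black — skip
    S black
    M gray
      P gray
      P black
      M→N: N black — skip
    M black
    K→N: N black — skip
  K black
  O→N: N black — skip
  J gray
    Q gray
      Q→P: P black — skip
      Q→O: O is gray → back edge
Back edge closes the cycle O → J → Q → O; its vertices are {J, O, Q}.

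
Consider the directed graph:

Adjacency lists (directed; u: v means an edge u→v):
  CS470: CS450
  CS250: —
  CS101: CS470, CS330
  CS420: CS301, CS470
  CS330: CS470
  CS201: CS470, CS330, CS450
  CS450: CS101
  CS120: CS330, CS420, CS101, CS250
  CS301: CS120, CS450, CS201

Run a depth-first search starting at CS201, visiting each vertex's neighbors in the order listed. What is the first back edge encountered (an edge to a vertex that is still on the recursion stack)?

CS101→CS470

DFS from CS201 (visiting each vertex's neighbors in the order listed); mark gray on enter, black on exit:
CS201 gray
  CS470 gray
    CS450 gray
      CS101 gray
        CS101→CS470: CS470 is gray → back edge
First back edge: CS101 → CS470.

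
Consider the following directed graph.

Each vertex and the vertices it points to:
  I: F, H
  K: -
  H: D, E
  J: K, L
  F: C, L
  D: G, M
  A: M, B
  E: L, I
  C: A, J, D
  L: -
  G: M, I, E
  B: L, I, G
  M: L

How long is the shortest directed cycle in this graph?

3

For each vertex v, BFS finds the shortest path from v back to v.
The shortest such closed walk is I → H → E → I, length 3.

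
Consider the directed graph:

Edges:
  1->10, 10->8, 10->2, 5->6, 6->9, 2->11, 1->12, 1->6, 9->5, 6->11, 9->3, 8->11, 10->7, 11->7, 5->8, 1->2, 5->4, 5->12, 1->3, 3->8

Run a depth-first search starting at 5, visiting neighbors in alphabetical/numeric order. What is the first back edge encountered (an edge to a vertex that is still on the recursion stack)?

9→5

DFS from 5 (visiting neighbors in alphabetical/numeric order); mark gray on enter, black on exit:
5 gray
  4 gray
  4 black
  6 gray
    9 gray
      3 gray
        8 gray
          11 gray
            7 gray
            7 black
          11 black
        8 black
      3 black
      9→5: 5 is gray → back edge
First back edge: 9 → 5.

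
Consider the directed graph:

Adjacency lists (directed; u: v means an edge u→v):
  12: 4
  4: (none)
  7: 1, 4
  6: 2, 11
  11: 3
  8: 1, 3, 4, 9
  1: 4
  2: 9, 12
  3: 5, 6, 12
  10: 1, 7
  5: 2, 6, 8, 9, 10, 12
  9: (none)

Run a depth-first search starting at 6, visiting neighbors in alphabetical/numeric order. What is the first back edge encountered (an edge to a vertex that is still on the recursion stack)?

DFS from 6 (visiting neighbors in alphabetical/numeric order); mark gray on enter, black on exit:
6 gray
  2 gray
    9 gray
    9 black
    12 gray
      4 gray
      4 black
    12 black
  2 black
  11 gray
    3 gray
      5 gray
        5→2: 2 black — skip
        5→6: 6 is gray → back edge
First back edge: 5 → 6.

5->6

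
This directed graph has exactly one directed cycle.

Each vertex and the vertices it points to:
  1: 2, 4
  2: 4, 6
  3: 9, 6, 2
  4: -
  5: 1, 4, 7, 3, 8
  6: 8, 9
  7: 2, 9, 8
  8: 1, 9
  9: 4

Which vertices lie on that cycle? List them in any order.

1, 2, 6, 8

DFS with gray/black marking from 2:
2 gray
  4 gray
  4 black
  6 gray
    8 gray
      1 gray
        1→2: 2 is gray → back edge
Back edge closes the cycle 2 → 6 → 8 → 1 → 2; its vertices are {1, 2, 6, 8}.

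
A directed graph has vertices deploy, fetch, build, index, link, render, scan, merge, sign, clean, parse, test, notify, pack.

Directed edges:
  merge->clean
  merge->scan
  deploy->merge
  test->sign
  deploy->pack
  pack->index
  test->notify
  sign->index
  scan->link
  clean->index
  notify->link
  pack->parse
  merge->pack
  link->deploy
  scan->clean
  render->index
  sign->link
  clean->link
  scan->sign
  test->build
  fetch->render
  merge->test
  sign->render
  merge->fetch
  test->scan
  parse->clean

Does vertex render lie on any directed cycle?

No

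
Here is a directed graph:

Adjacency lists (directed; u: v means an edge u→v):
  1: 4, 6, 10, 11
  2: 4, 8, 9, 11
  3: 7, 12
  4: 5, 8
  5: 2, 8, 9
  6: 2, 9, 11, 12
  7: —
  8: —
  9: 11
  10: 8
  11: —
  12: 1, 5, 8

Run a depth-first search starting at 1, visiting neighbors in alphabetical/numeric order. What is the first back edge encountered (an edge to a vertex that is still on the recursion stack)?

2->4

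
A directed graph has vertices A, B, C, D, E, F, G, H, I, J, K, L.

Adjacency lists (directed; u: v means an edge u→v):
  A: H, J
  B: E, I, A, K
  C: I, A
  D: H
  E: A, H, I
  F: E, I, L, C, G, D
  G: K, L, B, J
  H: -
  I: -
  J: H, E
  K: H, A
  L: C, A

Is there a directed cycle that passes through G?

G lies on a cycle iff there is a path from G back to itself.
Exploring from G, it never reaches itself; equivalently, its strongly connected component is a singleton.

No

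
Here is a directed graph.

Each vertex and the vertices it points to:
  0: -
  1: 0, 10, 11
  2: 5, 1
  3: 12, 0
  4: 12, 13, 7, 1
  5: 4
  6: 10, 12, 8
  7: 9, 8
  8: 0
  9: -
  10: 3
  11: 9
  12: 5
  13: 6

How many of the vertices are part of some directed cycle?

A vertex is on a directed cycle iff it belongs to a strongly connected component of size ≥ 2 (or has a self-loop).
The vertices on cycles are {1, 3, 4, 5, 6, 10, 12, 13} — 8 in total.

8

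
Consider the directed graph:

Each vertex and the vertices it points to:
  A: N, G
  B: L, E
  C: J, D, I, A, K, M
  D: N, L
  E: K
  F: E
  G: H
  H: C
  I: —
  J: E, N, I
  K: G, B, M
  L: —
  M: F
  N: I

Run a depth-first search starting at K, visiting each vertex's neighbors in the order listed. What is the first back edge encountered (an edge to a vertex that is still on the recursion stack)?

E->K

DFS from K (visiting each vertex's neighbors in the order listed); mark gray on enter, black on exit:
K gray
  G gray
    H gray
      C gray
        J gray
          E gray
            E→K: K is gray → back edge
First back edge: E → K.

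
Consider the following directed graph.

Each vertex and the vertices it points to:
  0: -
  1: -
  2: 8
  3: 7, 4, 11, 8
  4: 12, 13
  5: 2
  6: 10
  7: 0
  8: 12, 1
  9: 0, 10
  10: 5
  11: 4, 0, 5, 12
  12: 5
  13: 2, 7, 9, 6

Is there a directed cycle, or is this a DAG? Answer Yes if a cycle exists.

Yes

DFS with white/gray/black marking, starting from 6:
6 gray
  10 gray
    5 gray
      2 gray
        8 gray
          12 gray
            12→5: 5 is gray → back edge
Back edge found, so a cycle exists: 5 → 2 → 8 → 12 → 5.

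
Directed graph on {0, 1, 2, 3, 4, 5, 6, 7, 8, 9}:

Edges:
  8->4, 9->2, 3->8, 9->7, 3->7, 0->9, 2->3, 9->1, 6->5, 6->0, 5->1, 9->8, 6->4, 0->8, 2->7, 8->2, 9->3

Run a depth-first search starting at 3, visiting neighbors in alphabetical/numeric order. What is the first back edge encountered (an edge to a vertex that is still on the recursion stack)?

DFS from 3 (visiting neighbors in alphabetical/numeric order); mark gray on enter, black on exit:
3 gray
  7 gray
  7 black
  8 gray
    2 gray
      2→3: 3 is gray → back edge
First back edge: 2 → 3.

2→3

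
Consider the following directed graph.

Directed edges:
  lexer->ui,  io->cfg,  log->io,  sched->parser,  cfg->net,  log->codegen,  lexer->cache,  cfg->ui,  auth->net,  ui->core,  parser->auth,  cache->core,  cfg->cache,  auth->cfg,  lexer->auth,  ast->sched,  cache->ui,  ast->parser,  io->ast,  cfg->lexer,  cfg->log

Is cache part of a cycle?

No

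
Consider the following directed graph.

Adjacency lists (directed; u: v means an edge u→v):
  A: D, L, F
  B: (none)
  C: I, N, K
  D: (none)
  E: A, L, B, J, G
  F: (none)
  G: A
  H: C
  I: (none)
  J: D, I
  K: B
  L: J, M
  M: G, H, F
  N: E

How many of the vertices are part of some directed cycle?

8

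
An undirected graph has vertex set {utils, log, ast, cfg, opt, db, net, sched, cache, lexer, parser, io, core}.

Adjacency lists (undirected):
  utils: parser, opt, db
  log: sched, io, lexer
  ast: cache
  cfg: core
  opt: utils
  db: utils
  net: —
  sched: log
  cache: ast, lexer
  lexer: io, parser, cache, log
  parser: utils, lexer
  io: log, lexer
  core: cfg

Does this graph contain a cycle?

Yes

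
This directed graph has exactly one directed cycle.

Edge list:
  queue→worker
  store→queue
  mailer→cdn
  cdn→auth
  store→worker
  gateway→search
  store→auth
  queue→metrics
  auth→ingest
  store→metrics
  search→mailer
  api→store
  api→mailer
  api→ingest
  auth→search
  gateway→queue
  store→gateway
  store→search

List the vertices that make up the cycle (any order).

DFS with gray/black marking from auth:
auth gray
  search gray
    mailer gray
      cdn gray
        cdn→auth: auth is gray → back edge
Back edge closes the cycle auth → search → mailer → cdn → auth; its vertices are {cdn, auth, mailer, search}.

cdn, auth, mailer, search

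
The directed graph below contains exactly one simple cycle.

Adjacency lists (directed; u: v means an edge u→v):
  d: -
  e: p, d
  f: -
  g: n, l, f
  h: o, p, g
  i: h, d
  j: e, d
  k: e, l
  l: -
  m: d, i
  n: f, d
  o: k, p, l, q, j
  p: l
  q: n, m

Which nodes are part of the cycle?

h, i, m, o, q

DFS with gray/black marking from h:
h gray
  o gray
    k gray
      e gray
        p gray
          l gray
          l black
        p black
        d gray
        d black
      e black
      k→l: l black — skip
    k black
    o→p: p black — skip
    o→l: l black — skip
    q gray
      n gray
        f gray
        f black
        n→d: d black — skip
      n black
      m gray
        m→d: d black — skip
        i gray
          i→h: h is gray → back edge
Back edge closes the cycle h → o → q → m → i → h; its vertices are {h, i, m, o, q}.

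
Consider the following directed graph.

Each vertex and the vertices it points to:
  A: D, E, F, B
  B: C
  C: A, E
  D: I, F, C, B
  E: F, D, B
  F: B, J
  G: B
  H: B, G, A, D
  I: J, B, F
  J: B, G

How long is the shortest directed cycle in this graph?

For each vertex v, BFS finds the shortest path from v back to v.
The shortest such closed walk is A → D → C → A, length 3.

3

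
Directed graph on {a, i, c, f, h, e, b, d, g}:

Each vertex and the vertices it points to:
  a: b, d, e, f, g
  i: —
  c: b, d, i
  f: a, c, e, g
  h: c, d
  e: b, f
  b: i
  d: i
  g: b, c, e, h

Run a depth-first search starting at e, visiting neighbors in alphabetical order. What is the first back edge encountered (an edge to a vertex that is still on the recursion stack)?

a→e

DFS from e (visiting neighbors in alphabetical order); mark gray on enter, black on exit:
e gray
  b gray
    i gray
    i black
  b black
  f gray
    a gray
      a→b: b black — skip
      d gray
        d→i: i black — skip
      d black
      a→e: e is gray → back edge
First back edge: a → e.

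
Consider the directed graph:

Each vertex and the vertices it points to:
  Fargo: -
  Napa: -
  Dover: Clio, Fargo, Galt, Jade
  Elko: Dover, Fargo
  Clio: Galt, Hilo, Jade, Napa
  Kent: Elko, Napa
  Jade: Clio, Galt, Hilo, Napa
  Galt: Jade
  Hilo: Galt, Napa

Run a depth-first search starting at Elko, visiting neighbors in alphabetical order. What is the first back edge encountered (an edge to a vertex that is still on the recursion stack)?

Jade->Clio

DFS from Elko (visiting neighbors in alphabetical order); mark gray on enter, black on exit:
Elko gray
  Dover gray
    Clio gray
      Galt gray
        Jade gray
          Jade→Clio: Clio is gray → back edge
First back edge: Jade → Clio.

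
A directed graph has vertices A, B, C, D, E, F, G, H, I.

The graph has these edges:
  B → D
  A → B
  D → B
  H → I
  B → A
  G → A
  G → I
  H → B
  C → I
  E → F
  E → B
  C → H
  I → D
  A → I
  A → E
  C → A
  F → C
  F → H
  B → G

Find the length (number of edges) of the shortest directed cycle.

2

For each vertex v, BFS finds the shortest path from v back to v.
The shortest such closed walk is B → D → B, length 2.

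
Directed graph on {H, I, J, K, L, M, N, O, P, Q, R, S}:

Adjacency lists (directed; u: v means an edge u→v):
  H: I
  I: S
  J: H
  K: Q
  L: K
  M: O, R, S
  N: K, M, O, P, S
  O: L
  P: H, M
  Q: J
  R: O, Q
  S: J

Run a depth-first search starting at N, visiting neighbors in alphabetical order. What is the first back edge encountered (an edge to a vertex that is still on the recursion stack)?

DFS from N (visiting neighbors in alphabetical order); mark gray on enter, black on exit:
N gray
  K gray
    Q gray
      J gray
        H gray
          I gray
            S gray
              S→J: J is gray → back edge
First back edge: S → J.

S->J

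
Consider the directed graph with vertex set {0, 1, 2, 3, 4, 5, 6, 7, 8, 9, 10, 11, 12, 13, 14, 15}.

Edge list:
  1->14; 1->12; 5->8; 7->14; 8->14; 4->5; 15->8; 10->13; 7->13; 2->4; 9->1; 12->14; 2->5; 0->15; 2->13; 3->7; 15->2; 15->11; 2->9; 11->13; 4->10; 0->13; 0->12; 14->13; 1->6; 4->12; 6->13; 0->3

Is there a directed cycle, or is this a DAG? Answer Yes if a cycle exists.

DFS with white/gray/black marking, starting from 8:
8 gray
  14 gray
    13 gray
    13 black
  14 black
8 black
0 gray
  3 gray
    7 gray
      7→13: 13 black — skip
      7→14: 14 black — skip
    7 black
  3 black
  0→13: 13 black — skip
  15 gray
    2 gray
      5 gray
        5→8: 8 black — skip
      5 black
      4 gray
        12 gray
          12→14: 14 black — skip
        12 black
        10 gray
          10→13: 13 black — skip
        10 black
        4→5: 5 black — skip
      4 black
      2→13: 13 black — skip
      9 gray
        1 gray
          1→14: 14 black — skip
          6 gray
            6→13: 13 black — skip
          6 black
          1→12: 12 black — skip
        1 black
      9 black
    2 black
    11 gray
      11→13: 13 black — skip
    11 black
    15→8: 8 black — skip
  15 black
  0→12: 12 black — skip
0 black
Every edge goes to a white or black vertex — no back edge, so the graph is acyclic.

No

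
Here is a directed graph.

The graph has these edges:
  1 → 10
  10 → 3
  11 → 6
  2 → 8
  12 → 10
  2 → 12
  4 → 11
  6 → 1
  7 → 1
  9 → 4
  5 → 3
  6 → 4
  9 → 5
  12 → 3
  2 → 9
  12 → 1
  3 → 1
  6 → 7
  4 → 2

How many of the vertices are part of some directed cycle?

8

A vertex is on a directed cycle iff it belongs to a strongly connected component of size ≥ 2 (or has a self-loop).
The vertices on cycles are {1, 2, 3, 4, 6, 9, 10, 11} — 8 in total.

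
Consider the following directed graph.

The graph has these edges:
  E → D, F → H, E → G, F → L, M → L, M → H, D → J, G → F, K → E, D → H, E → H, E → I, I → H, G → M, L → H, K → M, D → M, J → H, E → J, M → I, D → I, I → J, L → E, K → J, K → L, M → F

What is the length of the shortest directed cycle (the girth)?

4

For each vertex v, BFS finds the shortest path from v back to v.
The shortest such closed walk is L → E → D → M → L, length 4.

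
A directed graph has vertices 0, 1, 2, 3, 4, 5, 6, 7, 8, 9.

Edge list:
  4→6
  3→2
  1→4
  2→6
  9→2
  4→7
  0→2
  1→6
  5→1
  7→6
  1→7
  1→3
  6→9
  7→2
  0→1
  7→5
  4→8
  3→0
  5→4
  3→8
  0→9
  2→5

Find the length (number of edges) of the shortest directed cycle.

3

For each vertex v, BFS finds the shortest path from v back to v.
The shortest such closed walk is 5 → 4 → 7 → 5, length 3.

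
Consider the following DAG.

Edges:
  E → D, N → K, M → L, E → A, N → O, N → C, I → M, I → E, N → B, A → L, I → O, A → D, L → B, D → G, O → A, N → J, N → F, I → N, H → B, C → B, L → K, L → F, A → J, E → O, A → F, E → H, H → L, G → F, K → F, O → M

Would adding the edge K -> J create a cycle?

No

Adding K→J creates a cycle iff J can already reach K.
Explore from J: no path reaches K. The graph stays acyclic.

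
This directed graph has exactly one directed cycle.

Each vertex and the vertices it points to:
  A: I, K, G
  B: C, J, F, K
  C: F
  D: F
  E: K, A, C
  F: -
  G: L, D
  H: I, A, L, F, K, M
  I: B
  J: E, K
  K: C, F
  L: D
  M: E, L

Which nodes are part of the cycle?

A, B, E, I, J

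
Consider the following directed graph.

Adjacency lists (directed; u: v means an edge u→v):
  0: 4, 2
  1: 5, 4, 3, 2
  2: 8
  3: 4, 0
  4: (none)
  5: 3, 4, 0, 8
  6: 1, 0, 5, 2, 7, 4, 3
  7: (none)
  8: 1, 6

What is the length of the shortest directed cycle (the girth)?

3

For each vertex v, BFS finds the shortest path from v back to v.
The shortest such closed walk is 8 → 6 → 2 → 8, length 3.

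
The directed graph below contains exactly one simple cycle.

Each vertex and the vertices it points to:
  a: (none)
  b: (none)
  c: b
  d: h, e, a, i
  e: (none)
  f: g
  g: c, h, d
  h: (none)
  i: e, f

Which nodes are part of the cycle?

DFS with gray/black marking from g:
g gray
  c gray
    b gray
    b black
  c black
  h gray
  h black
  d gray
    d→h: h black — skip
    e gray
    e black
    a gray
    a black
    i gray
      i→e: e black — skip
      f gray
        f→g: g is gray → back edge
Back edge closes the cycle g → d → i → f → g; its vertices are {d, f, g, i}.

d, f, g, i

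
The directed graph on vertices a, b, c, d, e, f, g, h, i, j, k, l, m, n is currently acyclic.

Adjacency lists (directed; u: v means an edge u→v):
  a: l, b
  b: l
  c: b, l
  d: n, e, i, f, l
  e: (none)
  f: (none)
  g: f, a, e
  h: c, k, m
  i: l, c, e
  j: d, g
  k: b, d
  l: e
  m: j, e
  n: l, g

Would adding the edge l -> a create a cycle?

Yes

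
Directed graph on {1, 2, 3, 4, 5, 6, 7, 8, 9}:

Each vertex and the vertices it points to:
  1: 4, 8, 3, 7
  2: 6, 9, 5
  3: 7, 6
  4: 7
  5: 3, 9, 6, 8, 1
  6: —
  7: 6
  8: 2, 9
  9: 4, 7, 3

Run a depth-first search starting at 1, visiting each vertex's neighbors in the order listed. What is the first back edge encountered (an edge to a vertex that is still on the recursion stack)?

5→8

DFS from 1 (visiting each vertex's neighbors in the order listed); mark gray on enter, black on exit:
1 gray
  4 gray
    7 gray
      6 gray
      6 black
    7 black
  4 black
  8 gray
    2 gray
      2→6: 6 black — skip
      9 gray
        9→4: 4 black — skip
        9→7: 7 black — skip
        3 gray
          3→7: 7 black — skip
          3→6: 6 black — skip
        3 black
      9 black
      5 gray
        5→3: 3 black — skip
        5→9: 9 black — skip
        5→6: 6 black — skip
        5→8: 8 is gray → back edge
First back edge: 5 → 8.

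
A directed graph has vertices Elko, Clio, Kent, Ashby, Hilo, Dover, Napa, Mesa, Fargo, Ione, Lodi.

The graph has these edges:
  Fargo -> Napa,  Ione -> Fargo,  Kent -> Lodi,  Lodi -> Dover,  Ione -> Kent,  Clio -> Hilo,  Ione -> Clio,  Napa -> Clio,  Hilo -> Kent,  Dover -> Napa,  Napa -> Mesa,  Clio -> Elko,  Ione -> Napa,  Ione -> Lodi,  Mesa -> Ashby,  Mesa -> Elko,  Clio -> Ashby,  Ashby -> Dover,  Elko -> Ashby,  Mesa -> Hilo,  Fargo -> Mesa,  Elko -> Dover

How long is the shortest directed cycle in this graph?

4

For each vertex v, BFS finds the shortest path from v back to v.
The shortest such closed walk is Napa → Clio → Ashby → Dover → Napa, length 4.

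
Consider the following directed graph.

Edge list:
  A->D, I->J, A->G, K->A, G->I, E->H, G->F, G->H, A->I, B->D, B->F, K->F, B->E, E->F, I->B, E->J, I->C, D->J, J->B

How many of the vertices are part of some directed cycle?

4

A vertex is on a directed cycle iff it belongs to a strongly connected component of size ≥ 2 (or has a self-loop).
The vertices on cycles are {B, D, E, J} — 4 in total.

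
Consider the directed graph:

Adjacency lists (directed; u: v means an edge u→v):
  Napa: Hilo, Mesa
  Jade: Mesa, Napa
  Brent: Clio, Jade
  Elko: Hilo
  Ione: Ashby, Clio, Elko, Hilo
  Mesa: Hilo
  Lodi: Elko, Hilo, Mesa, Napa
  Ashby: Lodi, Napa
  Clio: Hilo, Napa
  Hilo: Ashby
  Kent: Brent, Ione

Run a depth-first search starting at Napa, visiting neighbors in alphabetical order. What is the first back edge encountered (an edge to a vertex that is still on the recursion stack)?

Elko→Hilo

DFS from Napa (visiting neighbors in alphabetical order); mark gray on enter, black on exit:
Napa gray
  Hilo gray
    Ashby gray
      Lodi gray
        Elko gray
          Elko→Hilo: Hilo is gray → back edge
First back edge: Elko → Hilo.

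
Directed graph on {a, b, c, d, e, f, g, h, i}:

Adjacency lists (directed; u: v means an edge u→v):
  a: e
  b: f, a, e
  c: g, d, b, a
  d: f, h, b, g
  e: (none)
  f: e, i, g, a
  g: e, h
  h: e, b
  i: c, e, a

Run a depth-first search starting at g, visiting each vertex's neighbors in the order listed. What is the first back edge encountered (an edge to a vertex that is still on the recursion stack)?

c->g

DFS from g (visiting each vertex's neighbors in the order listed); mark gray on enter, black on exit:
g gray
  e gray
  e black
  h gray
    h→e: e black — skip
    b gray
      f gray
        f→e: e black — skip
        i gray
          c gray
            c→g: g is gray → back edge
First back edge: c → g.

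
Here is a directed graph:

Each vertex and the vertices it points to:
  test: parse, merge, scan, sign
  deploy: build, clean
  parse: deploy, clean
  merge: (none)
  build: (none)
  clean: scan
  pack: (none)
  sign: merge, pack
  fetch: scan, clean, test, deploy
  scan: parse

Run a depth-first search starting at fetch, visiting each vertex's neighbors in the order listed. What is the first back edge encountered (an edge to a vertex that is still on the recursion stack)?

DFS from fetch (visiting each vertex's neighbors in the order listed); mark gray on enter, black on exit:
fetch gray
  scan gray
    parse gray
      deploy gray
        build gray
        build black
        clean gray
          clean→scan: scan is gray → back edge
First back edge: clean → scan.

clean->scan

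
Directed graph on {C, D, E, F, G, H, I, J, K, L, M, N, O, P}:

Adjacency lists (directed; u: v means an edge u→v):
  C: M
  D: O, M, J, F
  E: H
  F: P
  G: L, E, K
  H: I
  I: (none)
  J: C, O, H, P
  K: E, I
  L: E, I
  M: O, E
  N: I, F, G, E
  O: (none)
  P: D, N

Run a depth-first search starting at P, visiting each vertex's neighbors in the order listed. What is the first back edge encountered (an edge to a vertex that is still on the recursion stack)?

J->P

DFS from P (visiting each vertex's neighbors in the order listed); mark gray on enter, black on exit:
P gray
  D gray
    O gray
    O black
    M gray
      M→O: O black — skip
      E gray
        H gray
          I gray
          I black
        H black
      E black
    M black
    J gray
      C gray
        C→M: M black — skip
      C black
      J→O: O black — skip
      J→H: H black — skip
      J→P: P is gray → back edge
First back edge: J → P.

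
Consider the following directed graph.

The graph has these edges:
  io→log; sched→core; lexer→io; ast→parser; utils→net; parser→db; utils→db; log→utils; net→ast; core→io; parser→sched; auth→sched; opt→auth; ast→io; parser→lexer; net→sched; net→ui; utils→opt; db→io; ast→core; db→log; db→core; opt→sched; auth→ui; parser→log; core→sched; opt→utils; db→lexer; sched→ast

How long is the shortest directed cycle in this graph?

2

For each vertex v, BFS finds the shortest path from v back to v.
The shortest such closed walk is opt → utils → opt, length 2.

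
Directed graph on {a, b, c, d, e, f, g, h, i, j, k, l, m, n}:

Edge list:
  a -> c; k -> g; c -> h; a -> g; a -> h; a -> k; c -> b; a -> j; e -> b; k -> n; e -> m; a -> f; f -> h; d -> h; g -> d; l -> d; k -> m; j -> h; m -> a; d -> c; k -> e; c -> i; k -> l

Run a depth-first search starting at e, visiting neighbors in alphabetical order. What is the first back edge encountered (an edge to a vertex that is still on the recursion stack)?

k→e

DFS from e (visiting neighbors in alphabetical order); mark gray on enter, black on exit:
e gray
  b gray
  b black
  m gray
    a gray
      c gray
        c→b: b black — skip
        h gray
        h black
        i gray
        i black
      c black
      f gray
        f→h: h black — skip
      f black
      g gray
        d gray
          d→c: c black — skip
          d→h: h black — skip
        d black
      g black
      a→h: h black — skip
      j gray
        j→h: h black — skip
      j black
      k gray
        k→e: e is gray → back edge
First back edge: k → e.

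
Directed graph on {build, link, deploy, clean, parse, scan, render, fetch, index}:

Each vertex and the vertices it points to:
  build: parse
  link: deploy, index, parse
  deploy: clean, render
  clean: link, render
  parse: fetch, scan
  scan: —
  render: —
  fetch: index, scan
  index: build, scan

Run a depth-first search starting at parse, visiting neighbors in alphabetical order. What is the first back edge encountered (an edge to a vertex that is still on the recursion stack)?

build→parse

DFS from parse (visiting neighbors in alphabetical order); mark gray on enter, black on exit:
parse gray
  fetch gray
    index gray
      build gray
        build→parse: parse is gray → back edge
First back edge: build → parse.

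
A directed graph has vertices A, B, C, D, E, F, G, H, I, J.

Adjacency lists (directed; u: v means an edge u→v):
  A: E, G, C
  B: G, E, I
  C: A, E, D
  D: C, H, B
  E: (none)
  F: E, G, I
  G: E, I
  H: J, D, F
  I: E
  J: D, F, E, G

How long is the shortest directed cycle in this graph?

2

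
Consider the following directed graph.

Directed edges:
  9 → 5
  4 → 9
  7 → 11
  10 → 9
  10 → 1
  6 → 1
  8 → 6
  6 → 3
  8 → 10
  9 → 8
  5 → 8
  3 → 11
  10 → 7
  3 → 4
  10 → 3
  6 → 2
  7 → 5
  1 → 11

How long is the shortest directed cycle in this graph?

For each vertex v, BFS finds the shortest path from v back to v.
The shortest such closed walk is 9 → 8 → 10 → 9, length 3.

3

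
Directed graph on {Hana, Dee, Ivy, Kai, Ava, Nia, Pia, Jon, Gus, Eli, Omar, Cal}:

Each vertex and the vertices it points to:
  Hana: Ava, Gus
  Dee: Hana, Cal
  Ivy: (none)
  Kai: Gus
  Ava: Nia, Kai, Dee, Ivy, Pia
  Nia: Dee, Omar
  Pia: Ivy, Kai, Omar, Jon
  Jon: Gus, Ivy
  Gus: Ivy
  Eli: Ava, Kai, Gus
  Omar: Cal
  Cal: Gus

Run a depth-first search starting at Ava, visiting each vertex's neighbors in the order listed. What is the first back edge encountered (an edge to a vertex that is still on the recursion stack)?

DFS from Ava (visiting each vertex's neighbors in the order listed); mark gray on enter, black on exit:
Ava gray
  Nia gray
    Dee gray
      Hana gray
        Hana→Ava: Ava is gray → back edge
First back edge: Hana → Ava.

Hana->Ava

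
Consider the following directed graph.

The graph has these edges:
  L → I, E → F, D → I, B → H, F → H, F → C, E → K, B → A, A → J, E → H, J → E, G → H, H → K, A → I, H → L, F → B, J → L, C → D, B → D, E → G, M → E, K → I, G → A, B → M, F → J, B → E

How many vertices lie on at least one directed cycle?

7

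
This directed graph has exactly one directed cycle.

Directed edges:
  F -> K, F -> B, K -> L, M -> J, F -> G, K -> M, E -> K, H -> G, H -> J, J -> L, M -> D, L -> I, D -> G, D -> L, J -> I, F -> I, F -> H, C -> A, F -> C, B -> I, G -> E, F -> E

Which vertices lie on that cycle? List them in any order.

D, E, G, K, M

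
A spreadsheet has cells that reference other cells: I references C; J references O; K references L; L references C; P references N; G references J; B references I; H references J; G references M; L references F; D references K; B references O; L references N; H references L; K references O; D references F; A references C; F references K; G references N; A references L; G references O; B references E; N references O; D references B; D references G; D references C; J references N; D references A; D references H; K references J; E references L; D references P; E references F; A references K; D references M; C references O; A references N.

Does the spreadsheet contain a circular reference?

Yes

DFS with white/gray/black marking, starting from M:
M gray
M black
A gray
  C gray
    O gray
    O black
  C black
  N gray
    N→O: O black — skip
  N black
  K gray
    K→O: O black — skip
    L gray
      L→C: C black — skip
      L→N: N black — skip
      F gray
        F→K: K is gray → back edge
Back edge found, so a cycle exists: K → L → F → K.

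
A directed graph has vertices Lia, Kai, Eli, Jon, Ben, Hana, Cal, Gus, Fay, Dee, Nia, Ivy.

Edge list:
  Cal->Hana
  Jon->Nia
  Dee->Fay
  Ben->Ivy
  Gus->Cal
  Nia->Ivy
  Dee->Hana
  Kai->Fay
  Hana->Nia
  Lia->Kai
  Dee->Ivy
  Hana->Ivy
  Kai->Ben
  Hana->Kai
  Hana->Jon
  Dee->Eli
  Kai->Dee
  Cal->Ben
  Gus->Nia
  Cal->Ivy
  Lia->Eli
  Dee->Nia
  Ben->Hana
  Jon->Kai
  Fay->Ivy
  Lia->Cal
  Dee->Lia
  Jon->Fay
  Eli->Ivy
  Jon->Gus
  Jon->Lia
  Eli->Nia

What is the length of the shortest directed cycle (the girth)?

For each vertex v, BFS finds the shortest path from v back to v.
The shortest such closed walk is Kai → Dee → Lia → Kai, length 3.

3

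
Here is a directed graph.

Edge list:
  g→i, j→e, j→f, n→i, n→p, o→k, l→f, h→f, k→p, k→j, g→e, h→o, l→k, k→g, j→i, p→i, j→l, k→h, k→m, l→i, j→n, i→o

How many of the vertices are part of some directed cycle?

9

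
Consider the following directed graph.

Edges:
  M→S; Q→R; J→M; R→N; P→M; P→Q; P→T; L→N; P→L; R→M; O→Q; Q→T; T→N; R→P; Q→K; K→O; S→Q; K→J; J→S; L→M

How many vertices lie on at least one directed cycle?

9

A vertex is on a directed cycle iff it belongs to a strongly connected component of size ≥ 2 (or has a self-loop).
The vertices on cycles are {J, K, L, M, O, P, Q, R, S} — 9 in total.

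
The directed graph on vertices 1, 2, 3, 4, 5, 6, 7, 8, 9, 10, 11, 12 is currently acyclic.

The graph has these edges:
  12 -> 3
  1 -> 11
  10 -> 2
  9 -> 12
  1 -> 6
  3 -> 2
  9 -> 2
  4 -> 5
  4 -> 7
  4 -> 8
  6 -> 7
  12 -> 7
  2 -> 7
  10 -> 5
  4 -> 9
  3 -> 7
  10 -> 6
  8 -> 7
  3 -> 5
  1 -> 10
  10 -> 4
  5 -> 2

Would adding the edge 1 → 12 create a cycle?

No

Adding 1→12 creates a cycle iff 12 can already reach 1.
Explore from 12: no path reaches 1. The graph stays acyclic.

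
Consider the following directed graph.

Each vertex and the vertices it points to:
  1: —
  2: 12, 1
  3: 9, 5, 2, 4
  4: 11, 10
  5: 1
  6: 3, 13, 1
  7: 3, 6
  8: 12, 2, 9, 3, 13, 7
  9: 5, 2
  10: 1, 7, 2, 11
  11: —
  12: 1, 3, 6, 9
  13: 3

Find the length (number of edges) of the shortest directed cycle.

For each vertex v, BFS finds the shortest path from v back to v.
The shortest such closed walk is 12 → 9 → 2 → 12, length 3.

3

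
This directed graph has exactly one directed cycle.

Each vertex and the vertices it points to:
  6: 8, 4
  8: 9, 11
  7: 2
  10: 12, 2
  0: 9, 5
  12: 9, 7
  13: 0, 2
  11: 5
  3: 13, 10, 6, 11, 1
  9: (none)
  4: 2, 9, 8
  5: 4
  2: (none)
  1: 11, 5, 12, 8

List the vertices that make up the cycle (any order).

DFS with gray/black marking from 4:
4 gray
  2 gray
  2 black
  9 gray
  9 black
  8 gray
    8→9: 9 black — skip
    11 gray
      5 gray
        5→4: 4 is gray → back edge
Back edge closes the cycle 4 → 8 → 11 → 5 → 4; its vertices are {4, 5, 8, 11}.

4, 5, 8, 11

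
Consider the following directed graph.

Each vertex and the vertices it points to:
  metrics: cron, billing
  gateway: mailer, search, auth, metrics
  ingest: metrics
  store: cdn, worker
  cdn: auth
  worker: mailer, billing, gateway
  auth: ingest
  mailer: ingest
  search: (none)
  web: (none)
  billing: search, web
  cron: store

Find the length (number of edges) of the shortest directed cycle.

For each vertex v, BFS finds the shortest path from v back to v.
The shortest such closed walk is store → worker → gateway → metrics → cron → store, length 5.

5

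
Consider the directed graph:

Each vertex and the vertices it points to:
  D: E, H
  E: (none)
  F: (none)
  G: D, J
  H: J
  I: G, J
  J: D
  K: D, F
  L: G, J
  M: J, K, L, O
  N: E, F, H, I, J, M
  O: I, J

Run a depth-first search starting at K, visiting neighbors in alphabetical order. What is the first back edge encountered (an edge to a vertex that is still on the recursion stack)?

J→D

DFS from K (visiting neighbors in alphabetical order); mark gray on enter, black on exit:
K gray
  D gray
    E gray
    E black
    H gray
      J gray
        J→D: D is gray → back edge
First back edge: J → D.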